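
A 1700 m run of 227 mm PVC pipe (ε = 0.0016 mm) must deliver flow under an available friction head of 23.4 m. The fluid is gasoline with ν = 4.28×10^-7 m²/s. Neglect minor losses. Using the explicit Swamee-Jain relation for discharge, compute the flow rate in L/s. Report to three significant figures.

Swamee-Jain (Type II): Q = -0.965·√(gD⁵h_f/L)·ln[ε/(3.7D) + √(3.17ν²L/(gD³h_f))]
√(gD⁵h_f/L) = √(9.81·0.227⁵·23.4/1700) = 0.009022
ε/(3.7D) = 1.90×10^-6; √(3.17ν²L/(gD³h_f)) = 1.92×10^-5
Q = -0.965·0.009022·ln(2.108×10^-5) = 0.09374 m³/s
Check: V = 2.32 m/s, Re = 1.23×10^6, f = 0.01141, h_f = 23.4 m ≈ 23.4 m ✓

Q ≈ 93.7 L/s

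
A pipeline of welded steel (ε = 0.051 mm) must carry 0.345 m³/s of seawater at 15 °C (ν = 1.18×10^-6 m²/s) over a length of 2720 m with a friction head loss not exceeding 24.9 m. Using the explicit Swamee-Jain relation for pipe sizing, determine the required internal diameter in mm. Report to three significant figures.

D ≈ 436 mm

Swamee-Jain (Type III): D = 0.66·[ε^1.25·(LQ²/(gh_f))^4.75 + ν·Q^9.4·(L/(gh_f))^5.2]^0.04
LQ²/(gh_f) = 1.325; L/(gh_f) = 11.14
Term 1 = ε^1.25·(…)^4.75 = 1.64×10^-5; Term 2 = ν·Q^9.4·(…)^5.2 = 1.48×10^-5
D = 0.66·(1.64×10^-5 + 1.48×10^-5)^0.04 = 0.4358 m = 436 mm
Check: V = 2.31 m/s, Re = 8.54×10^5, f = 0.01393, h_f = 23.7 m ≈ 24.9 m ✓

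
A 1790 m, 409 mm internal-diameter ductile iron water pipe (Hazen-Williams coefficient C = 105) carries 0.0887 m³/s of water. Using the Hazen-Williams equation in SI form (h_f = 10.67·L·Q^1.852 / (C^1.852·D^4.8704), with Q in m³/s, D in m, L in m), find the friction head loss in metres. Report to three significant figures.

h_f = 10.67·1790·0.0887^1.852 / (105^1.852·0.409^4.8704) = 3.023 m

h_f ≈ 3.02 m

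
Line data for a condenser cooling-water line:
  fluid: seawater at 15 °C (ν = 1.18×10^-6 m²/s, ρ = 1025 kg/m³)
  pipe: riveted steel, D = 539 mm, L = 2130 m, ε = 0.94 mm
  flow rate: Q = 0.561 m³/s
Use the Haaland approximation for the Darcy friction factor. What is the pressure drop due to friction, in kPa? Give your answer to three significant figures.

V = 4Q/(πD²) = 4·0.561/(π·0.539²) = 2.459 m/s
Re = VD/ν = 2.459·0.539/1.18×10^-6 = 1.12×10^6 → turbulent
ε/D = 0.94/539 = 0.00174
Haaland: f = 0.02280
h_f = f(L/D)V²/(2g) = 0.02280·(2130/0.539)·2.459²/(2·9.81) = 27.75 m
Δp = ρg·h_f = 1025·9.81·27.75 = 279.1 kPa

Δp ≈ 279 kPa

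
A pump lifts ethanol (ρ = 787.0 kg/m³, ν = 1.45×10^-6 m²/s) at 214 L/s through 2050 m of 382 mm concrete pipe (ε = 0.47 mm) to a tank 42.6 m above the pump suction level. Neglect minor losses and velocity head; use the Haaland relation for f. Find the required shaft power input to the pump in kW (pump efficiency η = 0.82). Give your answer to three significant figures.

P_shaft ≈ 127 kW

V = 4Q/(πD²) = 1.867 m/s; Re = 4.92×10^5; ε/D = 0.00123; f = 0.02117
h_f = f(L/D)V²/2g = 20.18 m
Total head H = z + h_f = 42.6 + 20.18 = 62.78 m
P_hyd = ρgQH = 787.0·9.81·0.214·62.78 = 103.7 kW
P_shaft = P_hyd/η = 103.7/0.82 = 126.5 kW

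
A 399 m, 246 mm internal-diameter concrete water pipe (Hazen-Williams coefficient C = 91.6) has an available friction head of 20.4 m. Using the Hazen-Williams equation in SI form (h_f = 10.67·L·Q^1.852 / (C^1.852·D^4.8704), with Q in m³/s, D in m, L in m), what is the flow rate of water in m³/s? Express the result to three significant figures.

Q ≈ 0.128 m³/s

Rearranging: Q = [h_f·C^1.852·D^4.8704 / (10.67·L)]^(1/1.852)
Q = [20.4·91.6^1.852·0.246^4.8704 / (10.67·399)]^0.540 = 0.1282 m³/s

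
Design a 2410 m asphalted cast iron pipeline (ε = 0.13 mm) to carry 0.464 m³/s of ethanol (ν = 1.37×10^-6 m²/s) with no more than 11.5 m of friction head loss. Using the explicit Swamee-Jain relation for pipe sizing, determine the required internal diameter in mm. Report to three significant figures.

Swamee-Jain (Type III): D = 0.66·[ε^1.25·(LQ²/(gh_f))^4.75 + ν·Q^9.4·(L/(gh_f))^5.2]^0.04
LQ²/(gh_f) = 4.599; L/(gh_f) = 21.36
Term 1 = ε^1.25·(…)^4.75 = 0.0195; Term 2 = ν·Q^9.4·(…)^5.2 = 0.00824
D = 0.66·(0.0195 + 0.00824)^0.04 = 0.5718 m = 572 mm
Check: V = 1.81 m/s, Re = 7.54×10^5, f = 0.01531, h_f = 10.7 m ≈ 11.5 m ✓

D ≈ 572 mm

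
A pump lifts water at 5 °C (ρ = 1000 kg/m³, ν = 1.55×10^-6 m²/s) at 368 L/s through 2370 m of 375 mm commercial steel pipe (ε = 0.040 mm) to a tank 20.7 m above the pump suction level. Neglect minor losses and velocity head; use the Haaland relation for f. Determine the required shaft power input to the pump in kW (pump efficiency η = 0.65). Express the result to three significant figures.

P_shaft ≈ 386 kW

V = 4Q/(πD²) = 3.332 m/s; Re = 8.06×10^5; ε/D = 1.07×10^-4; f = 0.01367
h_f = f(L/D)V²/2g = 48.87 m
Total head H = z + h_f = 20.7 + 48.87 = 69.57 m
P_hyd = ρgQH = 1000·9.81·0.368·69.57 = 251.2 kW
P_shaft = P_hyd/η = 251.2/0.65 = 386.4 kW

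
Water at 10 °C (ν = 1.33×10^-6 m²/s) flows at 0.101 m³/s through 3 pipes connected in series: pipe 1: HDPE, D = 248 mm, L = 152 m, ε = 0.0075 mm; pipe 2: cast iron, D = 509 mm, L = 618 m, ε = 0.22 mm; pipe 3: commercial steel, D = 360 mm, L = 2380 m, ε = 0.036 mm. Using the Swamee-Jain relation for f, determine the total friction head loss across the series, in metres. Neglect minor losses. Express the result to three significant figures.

Pipe 1: V = 2.091 m/s, Re = 3.90×10^5, ε/D = 3.02×10^-5, f = 0.01410, h_1 = f(L/D)V²/2g = 1.925 m
Pipe 2: V = 0.4964 m/s, Re = 1.90×10^5, ε/D = 4.32×10^-4, f = 0.01866, h_2 = f(L/D)V²/2g = 0.2845 m
Pipe 3: V = 0.9923 m/s, Re = 2.69×10^5, ε/D = 1.00×10^-4, f = 0.01568, h_3 = f(L/D)V²/2g = 5.202 m
Series → Q common, losses add: H = Σh = 7.412 m

H ≈ 7.41 m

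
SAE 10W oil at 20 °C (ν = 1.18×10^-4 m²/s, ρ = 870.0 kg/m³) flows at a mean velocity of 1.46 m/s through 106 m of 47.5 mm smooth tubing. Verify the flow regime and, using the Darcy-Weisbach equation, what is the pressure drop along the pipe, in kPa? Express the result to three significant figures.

Re = VD/ν = 1.46·0.04750/1.18×10^-4 = 588 → laminar (Re < 2300)
f = 64/Re = 0.1089
h_f = f(L/D)V²/(2g) = 0.1089·(106/0.04750)·1.46²/(2·9.81) = 26.40 m
Δp = ρg·h_f = 870.0·9.81·26.40 = 225.3 kPa

Δp ≈ 225 kPa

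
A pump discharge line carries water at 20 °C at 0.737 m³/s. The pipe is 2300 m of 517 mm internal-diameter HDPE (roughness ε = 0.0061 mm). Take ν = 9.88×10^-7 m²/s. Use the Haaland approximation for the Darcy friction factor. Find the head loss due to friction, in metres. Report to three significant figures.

V = 4Q/(πD²) = 4·0.737/(π·0.517²) = 3.511 m/s
Re = VD/ν = 3.511·0.517/9.88×10^-7 = 1.84×10^6 → turbulent
ε/D = 0.0061/517 = 1.18×10^-5
Haaland: f = 0.01081
h_f = f(L/D)V²/(2g) = 0.01081·(2300/0.517)·3.511²/(2·9.81) = 30.22 m

h_f ≈ 30.2 m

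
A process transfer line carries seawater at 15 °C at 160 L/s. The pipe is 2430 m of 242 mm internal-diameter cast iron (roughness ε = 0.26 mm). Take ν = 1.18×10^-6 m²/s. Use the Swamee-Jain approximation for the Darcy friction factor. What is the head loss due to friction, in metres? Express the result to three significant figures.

h_f ≈ 127 m

V = 4Q/(πD²) = 4·0.160/(π·0.242²) = 3.479 m/s
Re = VD/ν = 3.479·0.242/1.18×10^-6 = 7.13×10^5 → turbulent
ε/D = 0.26/242 = 0.00107
Swamee-Jain: f = 0.02049
h_f = f(L/D)V²/(2g) = 0.02049·(2430/0.242)·3.479²/(2·9.81) = 126.9 m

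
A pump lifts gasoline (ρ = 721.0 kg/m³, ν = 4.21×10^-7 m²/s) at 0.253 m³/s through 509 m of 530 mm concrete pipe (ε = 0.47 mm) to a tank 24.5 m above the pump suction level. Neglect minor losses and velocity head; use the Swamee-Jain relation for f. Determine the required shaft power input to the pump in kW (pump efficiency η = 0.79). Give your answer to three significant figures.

P_shaft ≈ 58.3 kW

V = 4Q/(πD²) = 1.147 m/s; Re = 1.44×10^6; ε/D = 8.87×10^-4; f = 0.01938
h_f = f(L/D)V²/2g = 1.248 m
Total head H = z + h_f = 24.5 + 1.248 = 25.75 m
P_hyd = ρgQH = 721.0·9.81·0.253·25.75 = 46.07 kW
P_shaft = P_hyd/η = 46.07/0.79 = 58.32 kW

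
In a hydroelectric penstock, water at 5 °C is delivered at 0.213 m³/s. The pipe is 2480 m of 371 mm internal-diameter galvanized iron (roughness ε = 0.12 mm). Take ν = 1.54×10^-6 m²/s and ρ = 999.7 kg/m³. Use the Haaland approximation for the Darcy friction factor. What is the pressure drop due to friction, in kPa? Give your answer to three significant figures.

V = 4Q/(πD²) = 4·0.213/(π·0.371²) = 1.970 m/s
Re = VD/ν = 1.970·0.371/1.54×10^-6 = 4.75×10^5 → turbulent
ε/D = 0.12/371 = 3.23×10^-4
Haaland: f = 0.01639
h_f = f(L/D)V²/(2g) = 0.01639·(2480/0.371)·1.970²/(2·9.81) = 21.68 m
Δp = ρg·h_f = 999.7·9.81·21.68 = 212.7 kPa

Δp ≈ 213 kPa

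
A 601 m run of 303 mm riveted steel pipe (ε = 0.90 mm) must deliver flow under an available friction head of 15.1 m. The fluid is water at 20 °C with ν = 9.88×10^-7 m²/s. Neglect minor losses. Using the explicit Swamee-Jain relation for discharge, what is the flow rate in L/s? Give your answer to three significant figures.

Q ≈ 172 L/s

Swamee-Jain (Type II): Q = -0.965·√(gD⁵h_f/L)·ln[ε/(3.7D) + √(3.17ν²L/(gD³h_f))]
√(gD⁵h_f/L) = √(9.81·0.303⁵·15.1/601) = 0.02509
ε/(3.7D) = 8.03×10^-4; √(3.17ν²L/(gD³h_f)) = 2.12×10^-5
Q = -0.965·0.02509·ln(8.240×10^-4) = 0.1719 m³/s
Check: V = 2.38 m/s, Re = 7.31×10^5, f = 0.02637, h_f = 15.2 m ≈ 15.1 m ✓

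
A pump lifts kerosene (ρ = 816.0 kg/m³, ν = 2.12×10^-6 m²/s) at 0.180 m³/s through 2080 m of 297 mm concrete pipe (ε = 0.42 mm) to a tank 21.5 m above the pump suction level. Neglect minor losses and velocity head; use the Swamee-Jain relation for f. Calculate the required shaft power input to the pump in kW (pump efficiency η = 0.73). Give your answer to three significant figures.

P_shaft ≈ 148 kW

V = 4Q/(πD²) = 2.598 m/s; Re = 3.64×10^5; ε/D = 0.00141; f = 0.02218
h_f = f(L/D)V²/2g = 53.44 m
Total head H = z + h_f = 21.5 + 53.44 = 74.94 m
P_hyd = ρgQH = 816.0·9.81·0.180·74.94 = 108.0 kW
P_shaft = P_hyd/η = 108.0/0.73 = 147.9 kW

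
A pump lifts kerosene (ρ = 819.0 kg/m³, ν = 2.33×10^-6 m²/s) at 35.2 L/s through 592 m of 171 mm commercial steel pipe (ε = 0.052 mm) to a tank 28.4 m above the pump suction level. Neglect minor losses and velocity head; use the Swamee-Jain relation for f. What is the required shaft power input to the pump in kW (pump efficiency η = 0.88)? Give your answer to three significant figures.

V = 4Q/(πD²) = 1.533 m/s; Re = 1.12×10^5; ε/D = 3.04×10^-4; f = 0.01918
h_f = f(L/D)V²/2g = 7.952 m
Total head H = z + h_f = 28.4 + 7.952 = 36.35 m
P_hyd = ρgQH = 819.0·9.81·0.0352·36.35 = 10.28 kW
P_shaft = P_hyd/η = 10.28/0.88 = 11.68 kW

P_shaft ≈ 11.7 kW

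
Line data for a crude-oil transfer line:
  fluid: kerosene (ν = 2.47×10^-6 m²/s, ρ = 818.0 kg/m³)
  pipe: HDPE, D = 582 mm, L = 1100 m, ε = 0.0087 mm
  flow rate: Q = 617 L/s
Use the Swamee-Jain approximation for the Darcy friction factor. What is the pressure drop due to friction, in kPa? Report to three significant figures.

Δp ≈ 54.6 kPa

V = 4Q/(πD²) = 4·0.617/(π·0.582²) = 2.319 m/s
Re = VD/ν = 2.319·0.582/2.47×10^-6 = 5.46×10^5 → turbulent
ε/D = 0.0087/582 = 1.49×10^-5
Swamee-Jain: f = 0.01314
h_f = f(L/D)V²/(2g) = 0.01314·(1100/0.582)·2.319²/(2·9.81) = 6.807 m
Δp = ρg·h_f = 818.0·9.81·6.807 = 54.62 kPa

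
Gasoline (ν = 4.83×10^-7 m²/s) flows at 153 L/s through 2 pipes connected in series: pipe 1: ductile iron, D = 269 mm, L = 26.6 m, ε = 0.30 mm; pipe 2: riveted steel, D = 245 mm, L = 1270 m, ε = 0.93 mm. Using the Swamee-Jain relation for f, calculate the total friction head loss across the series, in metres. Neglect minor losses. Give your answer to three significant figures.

Pipe 1: V = 2.692 m/s, Re = 1.50×10^6, ε/D = 0.00112, f = 0.02043, h_1 = f(L/D)V²/2g = 0.7461 m
Pipe 2: V = 3.245 m/s, Re = 1.65×10^6, ε/D = 0.00380, f = 0.02810, h_2 = f(L/D)V²/2g = 78.20 m
Series → Q common, losses add: H = Σh = 78.94 m

H ≈ 78.9 m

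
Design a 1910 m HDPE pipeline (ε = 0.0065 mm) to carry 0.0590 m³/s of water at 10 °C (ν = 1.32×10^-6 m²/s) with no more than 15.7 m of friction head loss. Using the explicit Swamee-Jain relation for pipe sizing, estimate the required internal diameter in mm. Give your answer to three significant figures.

D ≈ 224 mm

Swamee-Jain (Type III): D = 0.66·[ε^1.25·(LQ²/(gh_f))^4.75 + ν·Q^9.4·(L/(gh_f))^5.2]^0.04
LQ²/(gh_f) = 0.04317; L/(gh_f) = 12.40
Term 1 = ε^1.25·(…)^4.75 = 1.08×10^-13; Term 2 = ν·Q^9.4·(…)^5.2 = 1.79×10^-12
D = 0.66·(1.08×10^-13 + 1.79×10^-12)^0.04 = 0.2242 m = 224 mm
Check: V = 1.49 m/s, Re = 2.54×10^5, f = 0.01514, h_f = 14.7 m ≈ 15.7 m ✓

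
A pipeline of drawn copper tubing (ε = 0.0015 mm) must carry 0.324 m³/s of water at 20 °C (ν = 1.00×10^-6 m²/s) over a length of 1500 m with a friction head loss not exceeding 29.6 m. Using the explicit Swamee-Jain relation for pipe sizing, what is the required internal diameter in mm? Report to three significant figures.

Swamee-Jain (Type III): D = 0.66·[ε^1.25·(LQ²/(gh_f))^4.75 + ν·Q^9.4·(L/(gh_f))^5.2]^0.04
LQ²/(gh_f) = 0.5423; L/(gh_f) = 5.166
Term 1 = ε^1.25·(…)^4.75 = 2.87×10^-9; Term 2 = ν·Q^9.4·(…)^5.2 = 1.28×10^-7
D = 0.66·(2.87×10^-9 + 1.28×10^-7)^0.04 = 0.3501 m = 350 mm
Check: V = 3.37 m/s, Re = 1.18×10^6, f = 0.01141, h_f = 28.2 m ≈ 29.6 m ✓

D ≈ 350 mm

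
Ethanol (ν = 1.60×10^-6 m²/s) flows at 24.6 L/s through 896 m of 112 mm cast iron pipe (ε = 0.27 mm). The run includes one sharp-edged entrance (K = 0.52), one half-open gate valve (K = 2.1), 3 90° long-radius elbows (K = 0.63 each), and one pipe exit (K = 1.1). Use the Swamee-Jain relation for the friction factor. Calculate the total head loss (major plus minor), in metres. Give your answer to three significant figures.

H_L ≈ 67.1 m

V = 4Q/(πD²) = 2.497 m/s; V²/2g = 0.3178 m
Re = 1.75×10^5, ε/D = 0.00241 → f = 0.02571 (Swamee-Jain)
Major: h_f = f(L/D)·V²/2g = 0.02571·8000·0.3178 = 65.36 m
Minor: ΣK = 5.61; h_m = ΣK·V²/2g = 1.783 m
Total H_L = 65.36 + 1.783 = 67.14 m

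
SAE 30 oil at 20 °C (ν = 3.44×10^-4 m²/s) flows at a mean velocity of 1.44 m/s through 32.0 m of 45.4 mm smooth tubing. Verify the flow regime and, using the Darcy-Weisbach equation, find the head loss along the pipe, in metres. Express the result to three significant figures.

h_f ≈ 25.1 m

Re = VD/ν = 1.44·0.04540/3.44×10^-4 = 190 → laminar (Re < 2300)
f = 64/Re = 0.3368
h_f = f(L/D)V²/(2g) = 0.3368·(32.0/0.04540)·1.44²/(2·9.81) = 25.09 m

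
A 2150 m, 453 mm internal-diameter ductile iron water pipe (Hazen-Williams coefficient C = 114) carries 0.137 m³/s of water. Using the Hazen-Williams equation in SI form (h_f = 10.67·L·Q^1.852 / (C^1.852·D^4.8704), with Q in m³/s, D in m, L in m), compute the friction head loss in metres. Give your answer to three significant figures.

h_f ≈ 4.24 m

h_f = 10.67·2150·0.137^1.852 / (114^1.852·0.453^4.8704) = 4.240 m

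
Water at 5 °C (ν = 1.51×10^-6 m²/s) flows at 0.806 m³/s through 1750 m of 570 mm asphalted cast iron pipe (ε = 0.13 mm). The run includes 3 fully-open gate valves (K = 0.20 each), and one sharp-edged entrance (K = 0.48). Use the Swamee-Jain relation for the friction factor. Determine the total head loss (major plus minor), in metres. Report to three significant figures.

V = 4Q/(πD²) = 3.159 m/s; V²/2g = 0.5085 m
Re = 1.19×10^6, ε/D = 2.28×10^-4 → f = 0.01494 (Swamee-Jain)
Major: h_f = f(L/D)·V²/2g = 0.01494·3070·0.5085 = 23.32 m
Minor: ΣK = 1.08; h_m = ΣK·V²/2g = 0.5492 m
Total H_L = 23.32 + 0.5492 = 23.87 m

H_L ≈ 23.9 m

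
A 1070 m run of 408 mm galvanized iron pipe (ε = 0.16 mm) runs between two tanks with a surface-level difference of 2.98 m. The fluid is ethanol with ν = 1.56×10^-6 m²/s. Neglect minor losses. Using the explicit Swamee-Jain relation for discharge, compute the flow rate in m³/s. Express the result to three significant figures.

Swamee-Jain (Type II): Q = -0.965·√(gD⁵h_f/L)·ln[ε/(3.7D) + √(3.17ν²L/(gD³h_f))]
√(gD⁵h_f/L) = √(9.81·0.408⁵·2.98/1070) = 0.01758
ε/(3.7D) = 1.06×10^-4; √(3.17ν²L/(gD³h_f)) = 6.45×10^-5
Q = -0.965·0.01758·ln(1.705×10^-4) = 0.1472 m³/s
Check: V = 1.13 m/s, Re = 2.94×10^5, f = 0.01770, h_f = 3.00 m ≈ 2.98 m ✓

Q ≈ 0.147 m³/s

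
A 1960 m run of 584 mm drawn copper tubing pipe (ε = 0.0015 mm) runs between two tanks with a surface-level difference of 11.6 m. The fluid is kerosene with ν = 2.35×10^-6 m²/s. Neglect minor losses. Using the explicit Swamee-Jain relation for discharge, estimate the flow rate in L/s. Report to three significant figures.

Swamee-Jain (Type II): Q = -0.965·√(gD⁵h_f/L)·ln[ε/(3.7D) + √(3.17ν²L/(gD³h_f))]
√(gD⁵h_f/L) = √(9.81·0.584⁵·11.6/1960) = 0.06280
ε/(3.7D) = 6.94×10^-7; √(3.17ν²L/(gD³h_f)) = 3.89×10^-5
Q = -0.965·0.06280·ln(3.960×10^-5) = 0.6143 m³/s
Check: V = 2.29 m/s, Re = 5.70×10^5, f = 0.01283, h_f = 11.5 m ≈ 11.6 m ✓

Q ≈ 614 L/s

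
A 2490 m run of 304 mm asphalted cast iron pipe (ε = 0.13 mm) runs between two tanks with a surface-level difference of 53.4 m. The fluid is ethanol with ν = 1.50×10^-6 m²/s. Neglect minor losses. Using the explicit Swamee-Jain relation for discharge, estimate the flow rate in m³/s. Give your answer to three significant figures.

Swamee-Jain (Type II): Q = -0.965·√(gD⁵h_f/L)·ln[ε/(3.7D) + √(3.17ν²L/(gD³h_f))]
√(gD⁵h_f/L) = √(9.81·0.304⁵·53.4/2490) = 0.02337
ε/(3.7D) = 1.16×10^-4; √(3.17ν²L/(gD³h_f)) = 3.47×10^-5
Q = -0.965·0.02337·ln(1.503×10^-4) = 0.1985 m³/s
Check: V = 2.74 m/s, Re = 5.54×10^5, f = 0.01721, h_f = 53.8 m ≈ 53.4 m ✓

Q ≈ 0.199 m³/s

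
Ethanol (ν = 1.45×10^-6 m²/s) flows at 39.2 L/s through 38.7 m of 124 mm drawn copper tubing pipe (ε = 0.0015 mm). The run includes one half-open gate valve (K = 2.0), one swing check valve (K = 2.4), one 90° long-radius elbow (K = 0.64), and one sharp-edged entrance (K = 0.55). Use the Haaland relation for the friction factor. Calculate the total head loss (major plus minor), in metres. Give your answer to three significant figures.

V = 4Q/(πD²) = 3.246 m/s; V²/2g = 0.5370 m
Re = 2.78×10^5, ε/D = 1.21×10^-5 → f = 0.01465 (Haaland)
Major: h_f = f(L/D)·V²/2g = 0.01465·312.1·0.5370 = 2.455 m
Minor: ΣK = 5.59; h_m = ΣK·V²/2g = 3.002 m
Total H_L = 2.455 + 3.002 = 5.457 m

H_L ≈ 5.46 m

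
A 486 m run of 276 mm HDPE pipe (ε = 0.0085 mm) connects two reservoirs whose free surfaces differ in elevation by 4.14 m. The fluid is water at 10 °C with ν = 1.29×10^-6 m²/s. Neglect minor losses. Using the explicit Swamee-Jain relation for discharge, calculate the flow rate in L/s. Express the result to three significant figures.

Q ≈ 108 L/s

Swamee-Jain (Type II): Q = -0.965·√(gD⁵h_f/L)·ln[ε/(3.7D) + √(3.17ν²L/(gD³h_f))]
√(gD⁵h_f/L) = √(9.81·0.276⁵·4.14/486) = 0.01157
ε/(3.7D) = 8.32×10^-6; √(3.17ν²L/(gD³h_f)) = 5.48×10^-5
Q = -0.965·0.01157·ln(6.312×10^-5) = 0.1080 m³/s
Check: V = 1.80 m/s, Re = 3.86×10^5, f = 0.01413, h_f = 4.13 m ≈ 4.14 m ✓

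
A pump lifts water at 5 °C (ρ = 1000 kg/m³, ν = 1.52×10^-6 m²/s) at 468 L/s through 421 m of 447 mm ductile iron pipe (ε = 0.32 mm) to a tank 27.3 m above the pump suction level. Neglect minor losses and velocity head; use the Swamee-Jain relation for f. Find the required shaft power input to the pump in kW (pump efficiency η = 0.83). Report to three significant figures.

V = 4Q/(πD²) = 2.982 m/s; Re = 8.77×10^5; ε/D = 7.16×10^-4; f = 0.01867
h_f = f(L/D)V²/2g = 7.971 m
Total head H = z + h_f = 27.3 + 7.971 = 35.27 m
P_hyd = ρgQH = 1000·9.81·0.468·35.27 = 161.9 kW
P_shaft = P_hyd/η = 161.9/0.83 = 195.1 kW

P_shaft ≈ 195 kW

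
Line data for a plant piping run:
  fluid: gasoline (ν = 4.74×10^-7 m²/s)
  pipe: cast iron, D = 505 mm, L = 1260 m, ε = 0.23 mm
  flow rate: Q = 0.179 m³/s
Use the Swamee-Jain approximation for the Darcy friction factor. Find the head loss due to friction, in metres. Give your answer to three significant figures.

V = 4Q/(πD²) = 4·0.179/(π·0.505²) = 0.8937 m/s
Re = VD/ν = 0.8937·0.505/4.74×10^-7 = 9.52×10^5 → turbulent
ε/D = 0.23/505 = 4.55×10^-4
Swamee-Jain: f = 0.01702
h_f = f(L/D)V²/(2g) = 0.01702·(1260/0.505)·0.8937²/(2·9.81) = 1.728 m

h_f ≈ 1.73 m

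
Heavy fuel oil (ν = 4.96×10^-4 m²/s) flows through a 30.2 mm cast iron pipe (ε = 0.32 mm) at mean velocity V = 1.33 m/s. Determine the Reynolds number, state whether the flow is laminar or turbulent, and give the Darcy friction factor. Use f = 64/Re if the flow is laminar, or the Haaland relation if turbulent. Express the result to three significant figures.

Re = VD/ν = 1.330·0.0302/4.96×10^-4 = 81.0
Re < 2300 → laminar → f = 64/Re = 0.7903

Re ≈ 81.0; laminar; f = 64/Re ≈ 0.790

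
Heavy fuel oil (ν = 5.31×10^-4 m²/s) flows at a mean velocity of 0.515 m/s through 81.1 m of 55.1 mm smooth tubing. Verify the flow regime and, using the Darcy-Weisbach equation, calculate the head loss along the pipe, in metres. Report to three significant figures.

h_f ≈ 23.8 m

Re = VD/ν = 0.515·0.05510/5.31×10^-4 = 53.4 → laminar (Re < 2300)
f = 64/Re = 1.198
h_f = f(L/D)V²/(2g) = 1.198·(81.1/0.05510)·0.515²/(2·9.81) = 23.83 m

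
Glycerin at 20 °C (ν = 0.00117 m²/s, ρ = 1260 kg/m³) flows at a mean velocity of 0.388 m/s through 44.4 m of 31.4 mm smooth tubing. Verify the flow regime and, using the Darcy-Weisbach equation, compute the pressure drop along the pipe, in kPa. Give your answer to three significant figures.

Δp ≈ 824 kPa

Re = VD/ν = 0.388·0.03140/0.00117 = 10.4 → laminar (Re < 2300)
f = 64/Re = 6.146
h_f = f(L/D)V²/(2g) = 6.146·(44.4/0.03140)·0.388²/(2·9.81) = 66.68 m
Δp = ρg·h_f = 1260·9.81·66.68 = 824.3 kPa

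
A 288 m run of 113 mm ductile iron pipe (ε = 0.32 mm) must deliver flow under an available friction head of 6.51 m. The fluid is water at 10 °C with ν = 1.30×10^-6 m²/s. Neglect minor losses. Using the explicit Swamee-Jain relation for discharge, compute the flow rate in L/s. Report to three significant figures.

Swamee-Jain (Type II): Q = -0.965·√(gD⁵h_f/L)·ln[ε/(3.7D) + √(3.17ν²L/(gD³h_f))]
√(gD⁵h_f/L) = √(9.81·0.113⁵·6.51/288) = 0.002021
ε/(3.7D) = 7.65×10^-4; √(3.17ν²L/(gD³h_f)) = 1.29×10^-4
Q = -0.965·0.002021·ln(8.948×10^-4) = 0.01369 m³/s
Check: V = 1.37 m/s, Re = 1.19×10^5, f = 0.02713, h_f = 6.57 m ≈ 6.51 m ✓

Q ≈ 13.7 L/s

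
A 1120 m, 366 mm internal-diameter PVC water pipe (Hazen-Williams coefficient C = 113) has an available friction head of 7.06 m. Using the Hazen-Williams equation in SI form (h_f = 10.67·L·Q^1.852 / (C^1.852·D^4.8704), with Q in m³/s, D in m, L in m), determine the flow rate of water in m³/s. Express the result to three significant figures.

Q ≈ 0.145 m³/s

Rearranging: Q = [h_f·C^1.852·D^4.8704 / (10.67·L)]^(1/1.852)
Q = [7.06·113^1.852·0.366^4.8704 / (10.67·1120)]^0.540 = 0.1452 m³/s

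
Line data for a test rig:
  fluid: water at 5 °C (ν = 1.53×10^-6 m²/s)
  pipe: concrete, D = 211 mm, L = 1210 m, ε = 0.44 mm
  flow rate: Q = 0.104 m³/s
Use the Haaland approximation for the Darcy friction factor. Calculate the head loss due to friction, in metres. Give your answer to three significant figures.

V = 4Q/(πD²) = 4·0.104/(π·0.211²) = 2.974 m/s
Re = VD/ν = 2.974·0.211/1.53×10^-6 = 4.10×10^5 → turbulent
ε/D = 0.44/211 = 0.00209
Haaland: f = 0.02411
h_f = f(L/D)V²/(2g) = 0.02411·(1210/0.211)·2.974²/(2·9.81) = 62.34 m

h_f ≈ 62.3 m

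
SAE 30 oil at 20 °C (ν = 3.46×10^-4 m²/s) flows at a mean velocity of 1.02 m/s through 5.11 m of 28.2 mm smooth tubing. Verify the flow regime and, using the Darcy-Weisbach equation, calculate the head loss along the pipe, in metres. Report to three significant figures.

h_f ≈ 7.40 m

Re = VD/ν = 1.02·0.02820/3.46×10^-4 = 83.1 → laminar (Re < 2300)
f = 64/Re = 0.7699
h_f = f(L/D)V²/(2g) = 0.7699·(5.11/0.02820)·1.02²/(2·9.81) = 7.397 m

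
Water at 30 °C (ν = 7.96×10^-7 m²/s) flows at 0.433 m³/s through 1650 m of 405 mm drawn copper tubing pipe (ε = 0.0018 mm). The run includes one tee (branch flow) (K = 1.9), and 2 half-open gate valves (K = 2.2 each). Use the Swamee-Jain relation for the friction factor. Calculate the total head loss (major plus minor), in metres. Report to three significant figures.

V = 4Q/(πD²) = 3.361 m/s; V²/2g = 0.5758 m
Re = 1.71×10^6, ε/D = 4.44×10^-6 → f = 0.01078 (Swamee-Jain)
Major: h_f = f(L/D)·V²/2g = 0.01078·4074·0.5758 = 25.29 m
Minor: ΣK = 6.30; h_m = ΣK·V²/2g = 3.628 m
Total H_L = 25.29 + 3.628 = 28.92 m

H_L ≈ 28.9 m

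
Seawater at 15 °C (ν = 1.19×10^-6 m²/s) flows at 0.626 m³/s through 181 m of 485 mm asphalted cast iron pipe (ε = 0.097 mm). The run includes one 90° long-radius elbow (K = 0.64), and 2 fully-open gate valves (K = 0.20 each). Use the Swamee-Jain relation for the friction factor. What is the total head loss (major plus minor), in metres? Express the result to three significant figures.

H_L ≈ 3.78 m

V = 4Q/(πD²) = 3.388 m/s; V²/2g = 0.5852 m
Re = 1.38×10^6, ε/D = 2.00×10^-4 → f = 0.01453 (Swamee-Jain)
Major: h_f = f(L/D)·V²/2g = 0.01453·373.2·0.5852 = 3.173 m
Minor: ΣK = 1.04; h_m = ΣK·V²/2g = 0.6086 m
Total H_L = 3.173 + 0.6086 = 3.782 m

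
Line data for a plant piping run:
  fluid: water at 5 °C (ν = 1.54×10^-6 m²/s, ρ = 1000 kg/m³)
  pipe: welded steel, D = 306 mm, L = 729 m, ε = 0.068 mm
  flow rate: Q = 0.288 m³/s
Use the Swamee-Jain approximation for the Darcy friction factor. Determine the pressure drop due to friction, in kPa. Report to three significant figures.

V = 4Q/(πD²) = 4·0.288/(π·0.306²) = 3.916 m/s
Re = VD/ν = 3.916·0.306/1.54×10^-6 = 7.78×10^5 → turbulent
ε/D = 0.068/306 = 2.22×10^-4
Swamee-Jain: f = 0.01523
h_f = f(L/D)V²/(2g) = 0.01523·(729/0.306)·3.916²/(2·9.81) = 28.35 m
Δp = ρg·h_f = 1000·9.81·28.35 = 278.2 kPa

Δp ≈ 278 kPa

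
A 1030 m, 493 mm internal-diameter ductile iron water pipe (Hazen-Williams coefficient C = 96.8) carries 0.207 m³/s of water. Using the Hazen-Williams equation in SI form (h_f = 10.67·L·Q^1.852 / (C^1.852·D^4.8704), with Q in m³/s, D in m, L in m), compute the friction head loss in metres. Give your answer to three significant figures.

h_f ≈ 3.91 m

h_f = 10.67·1030·0.207^1.852 / (96.8^1.852·0.493^4.8704) = 3.911 m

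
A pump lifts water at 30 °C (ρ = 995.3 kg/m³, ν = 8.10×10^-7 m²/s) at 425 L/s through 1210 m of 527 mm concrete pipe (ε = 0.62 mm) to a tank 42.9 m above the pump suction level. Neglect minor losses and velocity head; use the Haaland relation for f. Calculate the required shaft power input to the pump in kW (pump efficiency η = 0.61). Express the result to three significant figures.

P_shaft ≈ 354 kW

V = 4Q/(πD²) = 1.948 m/s; Re = 1.27×10^6; ε/D = 0.00118; f = 0.02066
h_f = f(L/D)V²/2g = 9.180 m
Total head H = z + h_f = 42.9 + 9.180 = 52.08 m
P_hyd = ρgQH = 995.3·9.81·0.425·52.08 = 216.1 kW
P_shaft = P_hyd/η = 216.1/0.61 = 354.3 kW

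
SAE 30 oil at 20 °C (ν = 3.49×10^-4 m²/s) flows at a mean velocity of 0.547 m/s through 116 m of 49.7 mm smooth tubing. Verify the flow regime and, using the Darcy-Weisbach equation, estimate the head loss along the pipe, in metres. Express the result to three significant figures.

h_f ≈ 29.2 m

Re = VD/ν = 0.547·0.04970/3.49×10^-4 = 77.9 → laminar (Re < 2300)
f = 64/Re = 0.8216
h_f = f(L/D)V²/(2g) = 0.8216·(116/0.04970)·0.547²/(2·9.81) = 29.24 m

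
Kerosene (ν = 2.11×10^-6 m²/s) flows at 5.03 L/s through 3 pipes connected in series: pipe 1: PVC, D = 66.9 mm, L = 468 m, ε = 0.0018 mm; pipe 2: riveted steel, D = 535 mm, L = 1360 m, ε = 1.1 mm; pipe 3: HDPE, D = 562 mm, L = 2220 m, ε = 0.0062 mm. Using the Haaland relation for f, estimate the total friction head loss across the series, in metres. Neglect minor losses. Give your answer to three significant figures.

H ≈ 15.5 m

Pipe 1: V = 1.431 m/s, Re = 4.54×10^4, ε/D = 2.69×10^-5, f = 0.02124, h_1 = f(L/D)V²/2g = 15.50 m
Pipe 2: V = 0.02238 m/s, Re = 5670, ε/D = 0.00206, f = 0.03838, h_2 = f(L/D)V²/2g = 0.002490 m
Pipe 3: V = 0.02028 m/s, Re = 5400, ε/D = 1.10×10^-5, f = 0.03687, h_3 = f(L/D)V²/2g = 0.003052 m
Series → Q common, losses add: H = Σh = 15.51 m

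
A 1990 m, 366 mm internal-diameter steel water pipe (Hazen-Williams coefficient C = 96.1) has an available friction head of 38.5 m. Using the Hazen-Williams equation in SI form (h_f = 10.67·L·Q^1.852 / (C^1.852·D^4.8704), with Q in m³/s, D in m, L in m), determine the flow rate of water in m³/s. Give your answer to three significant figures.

Rearranging: Q = [h_f·C^1.852·D^4.8704 / (10.67·L)]^(1/1.852)
Q = [38.5·96.1^1.852·0.366^4.8704 / (10.67·1990)]^0.540 = 0.2262 m³/s

Q ≈ 0.226 m³/s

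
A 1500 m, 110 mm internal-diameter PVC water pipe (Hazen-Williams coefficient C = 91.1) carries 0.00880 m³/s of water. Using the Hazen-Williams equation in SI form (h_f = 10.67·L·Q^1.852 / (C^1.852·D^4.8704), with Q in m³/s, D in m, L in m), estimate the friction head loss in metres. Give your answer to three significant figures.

h_f = 10.67·1500·0.00880^1.852 / (91.1^1.852·0.110^4.8704) = 27.37 m

h_f ≈ 27.4 m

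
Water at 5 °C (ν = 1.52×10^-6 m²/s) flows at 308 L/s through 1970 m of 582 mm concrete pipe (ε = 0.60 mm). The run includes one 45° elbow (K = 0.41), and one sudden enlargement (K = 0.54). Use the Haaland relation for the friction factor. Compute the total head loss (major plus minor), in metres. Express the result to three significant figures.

H_L ≈ 4.78 m

V = 4Q/(πD²) = 1.158 m/s; V²/2g = 0.06832 m
Re = 4.43×10^5, ε/D = 0.00103 → f = 0.02040 (Haaland)
Major: h_f = f(L/D)·V²/2g = 0.02040·3385·0.06832 = 4.716 m
Minor: ΣK = 0.950; h_m = ΣK·V²/2g = 0.06490 m
Total H_L = 4.716 + 0.06490 = 4.781 m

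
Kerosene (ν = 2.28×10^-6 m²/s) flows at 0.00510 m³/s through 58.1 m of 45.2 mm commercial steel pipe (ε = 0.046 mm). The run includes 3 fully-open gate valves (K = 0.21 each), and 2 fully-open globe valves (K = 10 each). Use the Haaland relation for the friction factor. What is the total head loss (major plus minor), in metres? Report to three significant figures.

H_L ≈ 25.9 m

V = 4Q/(πD²) = 3.178 m/s; V²/2g = 0.5149 m
Re = 6.30×10^4, ε/D = 0.00102 → f = 0.02310 (Haaland)
Major: h_f = f(L/D)·V²/2g = 0.02310·1285·0.5149 = 15.29 m
Minor: ΣK = 20.6; h_m = ΣK·V²/2g = 10.62 m
Total H_L = 15.29 + 10.62 = 25.91 m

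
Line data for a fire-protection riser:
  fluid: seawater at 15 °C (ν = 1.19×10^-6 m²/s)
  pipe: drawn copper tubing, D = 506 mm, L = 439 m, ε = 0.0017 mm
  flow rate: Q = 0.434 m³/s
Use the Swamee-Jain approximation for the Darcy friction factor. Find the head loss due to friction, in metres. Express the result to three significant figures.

V = 4Q/(πD²) = 4·0.434/(π·0.506²) = 2.158 m/s
Re = VD/ν = 2.158·0.506/1.19×10^-6 = 9.18×10^5 → turbulent
ε/D = 0.0017/506 = 3.36×10^-6
Swamee-Jain: f = 0.01186
h_f = f(L/D)V²/(2g) = 0.01186·(439/0.506)·2.158²/(2·9.81) = 2.442 m

h_f ≈ 2.44 m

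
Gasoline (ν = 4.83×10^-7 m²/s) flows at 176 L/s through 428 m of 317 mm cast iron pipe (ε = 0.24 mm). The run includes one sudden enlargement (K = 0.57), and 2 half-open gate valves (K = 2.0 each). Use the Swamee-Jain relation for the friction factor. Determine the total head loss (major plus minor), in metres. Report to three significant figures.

H_L ≈ 7.56 m

V = 4Q/(πD²) = 2.230 m/s; V²/2g = 0.2535 m
Re = 1.46×10^6, ε/D = 7.57×10^-4 → f = 0.01870 (Swamee-Jain)
Major: h_f = f(L/D)·V²/2g = 0.01870·1350·0.2535 = 6.401 m
Minor: ΣK = 4.57; h_m = ΣK·V²/2g = 1.158 m
Total H_L = 6.401 + 1.158 = 7.559 m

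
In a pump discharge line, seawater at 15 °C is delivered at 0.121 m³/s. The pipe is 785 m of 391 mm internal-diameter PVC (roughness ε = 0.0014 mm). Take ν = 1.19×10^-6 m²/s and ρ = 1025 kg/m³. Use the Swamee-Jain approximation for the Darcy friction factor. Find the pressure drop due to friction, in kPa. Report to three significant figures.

Δp ≈ 14.8 kPa

V = 4Q/(πD²) = 4·0.121/(π·0.391²) = 1.008 m/s
Re = VD/ν = 1.008·0.391/1.19×10^-6 = 3.31×10^5 → turbulent
ε/D = 0.0014/391 = 3.58×10^-6
Swamee-Jain: f = 0.01416
h_f = f(L/D)V²/(2g) = 0.01416·(785/0.391)·1.008²/(2·9.81) = 1.471 m
Δp = ρg·h_f = 1025·9.81·1.471 = 14.79 kPa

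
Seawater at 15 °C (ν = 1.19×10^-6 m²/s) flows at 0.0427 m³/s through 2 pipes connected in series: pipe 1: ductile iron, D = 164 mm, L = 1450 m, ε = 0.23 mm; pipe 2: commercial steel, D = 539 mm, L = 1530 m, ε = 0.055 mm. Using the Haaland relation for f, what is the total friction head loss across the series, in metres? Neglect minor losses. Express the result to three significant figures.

Pipe 1: V = 2.021 m/s, Re = 2.79×10^5, ε/D = 0.00140, f = 0.02213, h_1 = f(L/D)V²/2g = 40.74 m
Pipe 2: V = 0.1871 m/s, Re = 8.48×10^4, ε/D = 1.02×10^-4, f = 0.01886, h_2 = f(L/D)V²/2g = 0.09556 m
Series → Q common, losses add: H = Σh = 40.84 m

H ≈ 40.8 m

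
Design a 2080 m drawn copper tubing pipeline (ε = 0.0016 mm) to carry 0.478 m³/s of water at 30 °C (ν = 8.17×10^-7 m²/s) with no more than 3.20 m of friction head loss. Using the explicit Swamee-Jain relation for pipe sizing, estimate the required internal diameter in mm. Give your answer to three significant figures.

D ≈ 683 mm

Swamee-Jain (Type III): D = 0.66·[ε^1.25·(LQ²/(gh_f))^4.75 + ν·Q^9.4·(L/(gh_f))^5.2]^0.04
LQ²/(gh_f) = 15.14; L/(gh_f) = 66.26
Term 1 = ε^1.25·(…)^4.75 = 0.0229; Term 2 = ν·Q^9.4·(…)^5.2 = 2.34
D = 0.66·(0.0229 + 2.34)^0.04 = 0.6831 m = 683 mm
Check: V = 1.30 m/s, Re = 1.09×10^6, f = 0.01150, h_f = 3.04 m ≈ 3.20 m ✓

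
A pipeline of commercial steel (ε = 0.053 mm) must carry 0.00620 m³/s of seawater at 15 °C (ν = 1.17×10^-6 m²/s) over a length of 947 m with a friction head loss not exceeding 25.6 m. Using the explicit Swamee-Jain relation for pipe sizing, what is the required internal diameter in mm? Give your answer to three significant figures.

D ≈ 77.0 mm

Swamee-Jain (Type III): D = 0.66·[ε^1.25·(LQ²/(gh_f))^4.75 + ν·Q^9.4·(L/(gh_f))^5.2]^0.04
LQ²/(gh_f) = 1.450×10^-4; L/(gh_f) = 3.771
Term 1 = ε^1.25·(…)^4.75 = 2.64×10^-24; Term 2 = ν·Q^9.4·(…)^5.2 = 2.06×10^-24
D = 0.66·(2.64×10^-24 + 2.06×10^-24)^0.04 = 0.07699 m = 77.0 mm
Check: V = 1.33 m/s, Re = 8.76×10^4, f = 0.02152, h_f = 23.9 m ≈ 25.6 m ✓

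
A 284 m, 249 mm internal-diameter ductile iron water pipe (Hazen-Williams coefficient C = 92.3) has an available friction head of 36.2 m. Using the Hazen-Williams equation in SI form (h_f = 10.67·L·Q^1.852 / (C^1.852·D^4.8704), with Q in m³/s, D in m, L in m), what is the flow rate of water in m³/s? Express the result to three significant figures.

Rearranging: Q = [h_f·C^1.852·D^4.8704 / (10.67·L)]^(1/1.852)
Q = [36.2·92.3^1.852·0.249^4.8704 / (10.67·284)]^0.540 = 0.2183 m³/s

Q ≈ 0.218 m³/s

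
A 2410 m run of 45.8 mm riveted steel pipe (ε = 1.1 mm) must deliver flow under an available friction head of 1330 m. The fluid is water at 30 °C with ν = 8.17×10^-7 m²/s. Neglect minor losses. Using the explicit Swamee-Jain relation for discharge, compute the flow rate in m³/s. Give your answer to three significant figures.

Swamee-Jain (Type II): Q = -0.965·√(gD⁵h_f/L)·ln[ε/(3.7D) + √(3.17ν²L/(gD³h_f))]
√(gD⁵h_f/L) = √(9.81·0.0458⁵·1330/2410) = 0.001045
ε/(3.7D) = 0.00649; √(3.17ν²L/(gD³h_f)) = 6.38×10^-5
Q = -0.965·0.001045·ln(0.006555) = 0.005068 m³/s
Check: V = 3.08 m/s, Re = 1.72×10^5, f = 0.05259, h_f = 1330 m ≈ 1330 m ✓

Q ≈ 0.00507 m³/s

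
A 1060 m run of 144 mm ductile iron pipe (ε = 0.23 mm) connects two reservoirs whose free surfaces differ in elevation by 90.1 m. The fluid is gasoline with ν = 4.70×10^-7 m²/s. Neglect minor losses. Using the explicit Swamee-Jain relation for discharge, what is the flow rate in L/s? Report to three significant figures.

Swamee-Jain (Type II): Q = -0.965·√(gD⁵h_f/L)·ln[ε/(3.7D) + √(3.17ν²L/(gD³h_f))]
√(gD⁵h_f/L) = √(9.81·0.144⁵·90.1/1060) = 0.007185
ε/(3.7D) = 4.32×10^-4; √(3.17ν²L/(gD³h_f)) = 1.68×10^-5
Q = -0.965·0.007185·ln(4.485×10^-4) = 0.05346 m³/s
Check: V = 3.28 m/s, Re = 1.01×10^6, f = 0.02238, h_f = 90.5 m ≈ 90.1 m ✓

Q ≈ 53.5 L/s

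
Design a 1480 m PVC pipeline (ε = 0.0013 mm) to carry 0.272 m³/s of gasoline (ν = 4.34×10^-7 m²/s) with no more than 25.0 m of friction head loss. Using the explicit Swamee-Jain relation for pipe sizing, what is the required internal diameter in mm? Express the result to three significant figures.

Swamee-Jain (Type III): D = 0.66·[ε^1.25·(LQ²/(gh_f))^4.75 + ν·Q^9.4·(L/(gh_f))^5.2]^0.04
LQ²/(gh_f) = 0.4465; L/(gh_f) = 6.035
Term 1 = ε^1.25·(…)^4.75 = 9.53×10^-10; Term 2 = ν·Q^9.4·(…)^5.2 = 2.41×10^-8
D = 0.66·(9.53×10^-10 + 2.41×10^-8)^0.04 = 0.3277 m = 328 mm
Check: V = 3.22 m/s, Re = 2.43×10^6, f = 0.01022, h_f = 24.5 m ≈ 25.0 m ✓

D ≈ 328 mm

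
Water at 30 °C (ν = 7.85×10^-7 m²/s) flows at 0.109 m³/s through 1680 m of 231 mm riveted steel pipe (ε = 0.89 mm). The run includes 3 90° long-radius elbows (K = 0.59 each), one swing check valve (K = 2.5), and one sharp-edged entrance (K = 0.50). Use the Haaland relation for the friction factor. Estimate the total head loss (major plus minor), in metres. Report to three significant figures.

H_L ≈ 72.6 m

V = 4Q/(πD²) = 2.601 m/s; V²/2g = 0.3448 m
Re = 7.65×10^5, ε/D = 0.00385 → f = 0.02830 (Haaland)
Major: h_f = f(L/D)·V²/2g = 0.02830·7273·0.3448 = 70.95 m
Minor: ΣK = 4.77; h_m = ΣK·V²/2g = 1.645 m
Total H_L = 70.95 + 1.645 = 72.60 m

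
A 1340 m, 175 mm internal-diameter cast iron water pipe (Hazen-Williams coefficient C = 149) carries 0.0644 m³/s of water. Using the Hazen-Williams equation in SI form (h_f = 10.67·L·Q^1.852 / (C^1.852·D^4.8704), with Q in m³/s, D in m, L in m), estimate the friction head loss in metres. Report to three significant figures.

h_f = 10.67·1340·0.0644^1.852 / (149^1.852·0.175^4.8704) = 40.86 m

h_f ≈ 40.9 m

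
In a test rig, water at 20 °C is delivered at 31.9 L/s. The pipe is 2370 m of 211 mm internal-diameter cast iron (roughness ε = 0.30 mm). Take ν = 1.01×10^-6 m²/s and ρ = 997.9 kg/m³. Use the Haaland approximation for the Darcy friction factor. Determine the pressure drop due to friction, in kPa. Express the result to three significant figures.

V = 4Q/(πD²) = 4·0.0319/(π·0.211²) = 0.9123 m/s
Re = VD/ν = 0.9123·0.211/1.01×10^-6 = 1.91×10^5 → turbulent
ε/D = 0.30/211 = 0.00142
Haaland: f = 0.02250
h_f = f(L/D)V²/(2g) = 0.02250·(2370/0.211)·0.9123²/(2·9.81) = 10.72 m
Δp = ρg·h_f = 997.9·9.81·10.72 = 105.0 kPa

Δp ≈ 105 kPa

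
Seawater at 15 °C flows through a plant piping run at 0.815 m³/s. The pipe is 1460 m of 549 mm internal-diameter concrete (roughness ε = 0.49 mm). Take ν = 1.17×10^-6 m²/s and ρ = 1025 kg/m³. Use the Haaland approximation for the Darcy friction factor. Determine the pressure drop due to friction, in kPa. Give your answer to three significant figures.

V = 4Q/(πD²) = 4·0.815/(π·0.549²) = 3.443 m/s
Re = VD/ν = 3.443·0.549/1.17×10^-6 = 1.62×10^6 → turbulent
ε/D = 0.49/549 = 8.93×10^-4
Haaland: f = 0.01932
h_f = f(L/D)V²/(2g) = 0.01932·(1460/0.549)·3.443²/(2·9.81) = 31.04 m
Δp = ρg·h_f = 1025·9.81·31.04 = 312.2 kPa

Δp ≈ 312 kPa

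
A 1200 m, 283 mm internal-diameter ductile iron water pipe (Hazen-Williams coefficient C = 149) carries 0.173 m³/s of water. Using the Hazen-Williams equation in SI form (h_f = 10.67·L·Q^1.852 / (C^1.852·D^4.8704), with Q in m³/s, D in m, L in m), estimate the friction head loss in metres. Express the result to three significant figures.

h_f = 10.67·1200·0.173^1.852 / (149^1.852·0.283^4.8704) = 21.95 m

h_f ≈ 22.0 m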